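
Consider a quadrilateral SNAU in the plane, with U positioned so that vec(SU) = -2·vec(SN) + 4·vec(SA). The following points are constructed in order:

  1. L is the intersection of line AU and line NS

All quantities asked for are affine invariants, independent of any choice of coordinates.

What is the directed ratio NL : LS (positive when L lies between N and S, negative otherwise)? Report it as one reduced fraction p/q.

NL:LS = 1/2

Work in coordinates with S = (0, 0), N = (1, 0), A = (0, 1), U = (-2, 4).
1. L is the intersection of line AU and line NS ⇒ L = (2/3, 0)
L = N + t·(S−N) with t = 1/3, so NL:LS = t:(1−t) = 1/3:2/3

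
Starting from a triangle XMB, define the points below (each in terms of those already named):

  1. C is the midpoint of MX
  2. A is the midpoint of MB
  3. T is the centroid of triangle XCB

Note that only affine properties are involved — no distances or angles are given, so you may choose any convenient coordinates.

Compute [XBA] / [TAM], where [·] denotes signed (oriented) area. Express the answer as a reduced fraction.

[XBA]:[TAM] = 2

Work in coordinates with X = (0, 0), M = (1, 0), B = (0, 1).
1. C is the midpoint of MX ⇒ C = (1/2, 0)
2. A is the midpoint of MB ⇒ A = (1/2, 1/2)
3. T is the centroid of triangle XCB ⇒ T = (1/6, 1/3)
2·[XBA] = -1/2, 2·[TAM] = -1/4
[XBA]:[TAM] = -1/2:-1/4 = 2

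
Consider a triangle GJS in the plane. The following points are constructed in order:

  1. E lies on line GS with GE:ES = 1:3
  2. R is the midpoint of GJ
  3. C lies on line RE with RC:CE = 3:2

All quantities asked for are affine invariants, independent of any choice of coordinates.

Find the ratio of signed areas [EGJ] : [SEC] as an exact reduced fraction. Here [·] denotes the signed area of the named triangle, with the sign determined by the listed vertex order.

Assign G = (0, 0), J = (1, 0), S = (0, 1) — the answer is frame-independent, so this choice is without loss of generality.
1. E lies on line GS with GE:ES = 1:3 ⇒ E = (0, 1/4)
2. R is the midpoint of GJ ⇒ R = (1/2, 0)
3. C lies on line RE with RC:CE = 3:2 ⇒ C = (1/5, 3/20)
2·[EGJ] = 1/4, 2·[SEC] = 3/20
[EGJ]:[SEC] = 1/4:3/20 = 5/3

[EGJ]:[SEC] = 5/3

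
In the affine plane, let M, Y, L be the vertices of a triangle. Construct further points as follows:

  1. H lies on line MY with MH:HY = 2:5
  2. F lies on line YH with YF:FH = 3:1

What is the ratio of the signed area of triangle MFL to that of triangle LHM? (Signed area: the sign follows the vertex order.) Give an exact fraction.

[MFL]:[LHM] = -13/8

Choose coordinates M = (0, 0), Y = (1, 0), L = (0, 1).
1. H lies on line MY with MH:HY = 2:5 ⇒ H = (2/7, 0)
2. F lies on line YH with YF:FH = 3:1 ⇒ F = (13/28, 0)
2·[MFL] = 13/28, 2·[LHM] = -2/7
[MFL]:[LHM] = 13/28:-2/7 = -13/8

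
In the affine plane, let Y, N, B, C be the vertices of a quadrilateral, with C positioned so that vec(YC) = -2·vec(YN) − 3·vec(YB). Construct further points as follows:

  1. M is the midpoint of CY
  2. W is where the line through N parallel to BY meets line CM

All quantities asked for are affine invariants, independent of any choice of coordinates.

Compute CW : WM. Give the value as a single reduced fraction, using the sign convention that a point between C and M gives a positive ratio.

CW:WM = -3/2

Work in coordinates with Y = (0, 0), N = (1, 0), B = (0, 1), C = (-2, -3).
1. M is the midpoint of CY ⇒ M = (-1, -3/2)
2. W is where the line through N parallel to BY meets line CM ⇒ W = (1, 3/2)
W = C + t·(M−C) with t = 3, so CW:WM = t:(1−t) = 3:-2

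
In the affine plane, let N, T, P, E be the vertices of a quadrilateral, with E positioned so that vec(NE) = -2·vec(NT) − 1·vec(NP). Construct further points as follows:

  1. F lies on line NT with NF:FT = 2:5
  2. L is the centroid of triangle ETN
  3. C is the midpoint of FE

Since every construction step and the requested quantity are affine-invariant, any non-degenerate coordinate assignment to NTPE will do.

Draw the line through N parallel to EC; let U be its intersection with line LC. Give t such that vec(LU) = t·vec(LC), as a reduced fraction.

t = 3

Work in coordinates with N = (0, 0), T = (1, 0), P = (0, 1), E = (-2, -1).
1. F lies on line NT with NF:FT = 2:5 ⇒ F = (2/7, 0)
2. L is the centroid of triangle ETN ⇒ L = (-1/3, -1/3)
3. C is the midpoint of FE ⇒ C = (-6/7, -1/2)
through N parallel to EC: direction (8/7, 1/2); meets LC at U = (-40/21, -5/6)
U = L + t·(C−L) with t = 3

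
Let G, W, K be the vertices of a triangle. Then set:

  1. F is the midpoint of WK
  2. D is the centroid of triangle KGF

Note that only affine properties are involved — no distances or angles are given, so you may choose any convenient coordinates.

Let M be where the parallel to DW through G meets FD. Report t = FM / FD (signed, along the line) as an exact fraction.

Choose coordinates G = (0, 0), W = (1, 0), K = (0, 1).
1. F is the midpoint of WK ⇒ F = (1/2, 1/2)
2. D is the centroid of triangle KGF ⇒ D = (1/6, 1/2)
through G parallel to DW: direction (5/6, -1/2); meets FD at M = (-5/6, 1/2)
M = F + t·(D−F) with t = 4

t = 4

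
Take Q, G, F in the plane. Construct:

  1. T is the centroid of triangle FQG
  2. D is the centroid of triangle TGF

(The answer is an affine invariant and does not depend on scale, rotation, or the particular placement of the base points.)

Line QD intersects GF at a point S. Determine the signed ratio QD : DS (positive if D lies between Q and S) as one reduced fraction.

Assign Q = (0, 0), G = (1, 0), F = (0, 1) — the answer is frame-independent, so this choice is without loss of generality.
1. T is the centroid of triangle FQG ⇒ T = (1/3, 1/3)
2. D is the centroid of triangle TGF ⇒ D = (4/9, 4/9)
line QD meets GF at S = (1/2, 1/2)
D = Q + t·(S−Q) with t = 8/9, so QD:DS = 8/9:1/9

QD:DS = 8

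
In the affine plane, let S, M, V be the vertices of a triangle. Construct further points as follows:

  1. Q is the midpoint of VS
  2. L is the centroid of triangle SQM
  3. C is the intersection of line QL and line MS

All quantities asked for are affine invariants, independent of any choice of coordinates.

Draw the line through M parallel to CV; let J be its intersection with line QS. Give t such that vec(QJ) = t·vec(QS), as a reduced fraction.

Set S = (0, 0), M = (1, 0), V = (0, 1); any affine frame gives the same invariant.
1. Q is the midpoint of VS ⇒ Q = (0, 1/2)
2. L is the centroid of triangle SQM ⇒ L = (1/3, 1/6)
3. C is the intersection of line QL and line MS ⇒ C = (1/2, 0)
through M parallel to CV: direction (-1/2, 1); meets QS at J = (0, 2)
J = Q + t·(S−Q) with t = -3

t = -3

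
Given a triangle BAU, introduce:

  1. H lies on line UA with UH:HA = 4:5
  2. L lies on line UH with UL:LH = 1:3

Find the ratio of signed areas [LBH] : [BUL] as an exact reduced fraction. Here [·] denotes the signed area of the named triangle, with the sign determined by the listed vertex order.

[LBH]:[BUL] = -3

Assign B = (0, 0), A = (1, 0), U = (0, 1) — the answer is frame-independent, so this choice is without loss of generality.
1. H lies on line UA with UH:HA = 4:5 ⇒ H = (4/9, 5/9)
2. L lies on line UH with UL:LH = 1:3 ⇒ L = (1/9, 8/9)
2·[LBH] = 1/3, 2·[BUL] = -1/9
[LBH]:[BUL] = 1/3:-1/9 = -3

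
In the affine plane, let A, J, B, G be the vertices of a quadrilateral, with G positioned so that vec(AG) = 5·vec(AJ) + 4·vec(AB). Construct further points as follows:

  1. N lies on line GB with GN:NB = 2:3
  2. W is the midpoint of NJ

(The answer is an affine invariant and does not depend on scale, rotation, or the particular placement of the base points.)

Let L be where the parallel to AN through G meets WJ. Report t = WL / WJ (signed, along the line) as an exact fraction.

Assign A = (0, 0), J = (1, 0), B = (0, 1), G = (5, 4) — the answer is frame-independent, so this choice is without loss of generality.
1. N lies on line GB with GN:NB = 2:3 ⇒ N = (3, 14/5)
2. W is the midpoint of NJ ⇒ W = (2, 7/5)
through G parallel to AN: direction (3, 14/5); meets WJ at L = (11/7, 4/5)
L = W + t·(J−W) with t = 3/7

t = 3/7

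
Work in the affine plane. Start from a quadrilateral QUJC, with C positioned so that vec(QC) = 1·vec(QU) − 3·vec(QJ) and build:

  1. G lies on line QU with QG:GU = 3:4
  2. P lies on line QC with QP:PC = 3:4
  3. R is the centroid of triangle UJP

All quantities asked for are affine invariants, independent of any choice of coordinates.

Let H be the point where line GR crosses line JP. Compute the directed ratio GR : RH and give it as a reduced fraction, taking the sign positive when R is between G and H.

Set Q = (0, 0), U = (1, 0), J = (0, 1), C = (1, -3); any affine frame gives the same invariant.
1. G lies on line QU with QG:GU = 3:4 ⇒ G = (3/7, 0)
2. P lies on line QC with QP:PC = 3:4 ⇒ P = (3/7, -9/7)
3. R is the centroid of triangle UJP ⇒ R = (10/21, -2/21)
line GR meets JP at H = (3/70, 27/35)
R = G + t·(H−G) with t = -10/81, so GR:RH = -10/81:91/81

GR:RH = -10/91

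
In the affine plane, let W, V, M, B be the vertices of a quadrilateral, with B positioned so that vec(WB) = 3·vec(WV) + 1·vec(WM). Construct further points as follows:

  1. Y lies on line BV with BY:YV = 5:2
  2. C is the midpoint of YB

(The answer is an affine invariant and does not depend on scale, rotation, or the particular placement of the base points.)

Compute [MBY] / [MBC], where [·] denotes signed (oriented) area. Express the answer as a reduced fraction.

[MBY]:[MBC] = 2

Choose coordinates W = (0, 0), V = (1, 0), M = (0, 1), B = (3, 1).
1. Y lies on line BV with BY:YV = 5:2 ⇒ Y = (11/7, 2/7)
2. C is the midpoint of YB ⇒ C = (16/7, 9/14)
2·[MBY] = -15/7, 2·[MBC] = -15/14
[MBY]:[MBC] = -15/7:-15/14 = 2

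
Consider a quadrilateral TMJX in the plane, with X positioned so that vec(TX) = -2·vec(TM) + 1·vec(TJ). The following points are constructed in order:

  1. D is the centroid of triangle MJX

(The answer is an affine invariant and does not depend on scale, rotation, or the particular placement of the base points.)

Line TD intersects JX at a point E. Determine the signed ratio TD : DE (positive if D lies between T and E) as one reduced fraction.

TD:DE = 2

Assign T = (0, 0), M = (1, 0), J = (0, 1), X = (-2, 1) — the answer is frame-independent, so this choice is without loss of generality.
1. D is the centroid of triangle MJX ⇒ D = (-1/3, 2/3)
line TD meets JX at E = (-1/2, 1)
D = T + t·(E−T) with t = 2/3, so TD:DE = 2/3:1/3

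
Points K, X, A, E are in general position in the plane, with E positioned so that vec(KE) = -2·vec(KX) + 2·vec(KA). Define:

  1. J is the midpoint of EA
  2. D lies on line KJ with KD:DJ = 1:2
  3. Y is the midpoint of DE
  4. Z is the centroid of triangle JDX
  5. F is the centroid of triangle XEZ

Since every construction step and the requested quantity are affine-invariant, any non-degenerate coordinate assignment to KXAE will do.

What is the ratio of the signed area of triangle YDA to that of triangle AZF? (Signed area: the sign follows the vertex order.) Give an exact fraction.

[YDA]:[AZF] = -6

Work in coordinates with K = (0, 0), X = (1, 0), A = (0, 1), E = (-2, 2).
1. J is the midpoint of EA ⇒ J = (-1, 3/2)
2. D lies on line KJ with KD:DJ = 1:2 ⇒ D = (-1/3, 1/2)
3. Y is the midpoint of DE ⇒ Y = (-7/6, 5/4)
4. Z is the centroid of triangle JDX ⇒ Z = (-1/9, 2/3)
5. F is the centroid of triangle XEZ ⇒ F = (-10/27, 8/9)
2·[YDA] = 2/3, 2·[AZF] = -1/9
[YDA]:[AZF] = 2/3:-1/9 = -6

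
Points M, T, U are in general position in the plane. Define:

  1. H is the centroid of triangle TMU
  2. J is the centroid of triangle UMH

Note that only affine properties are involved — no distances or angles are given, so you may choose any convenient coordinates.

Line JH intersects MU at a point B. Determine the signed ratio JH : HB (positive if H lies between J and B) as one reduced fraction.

JH:HB = -2/3

Set M = (0, 0), T = (1, 0), U = (0, 1); any affine frame gives the same invariant.
1. H is the centroid of triangle TMU ⇒ H = (1/3, 1/3)
2. J is the centroid of triangle UMH ⇒ J = (1/9, 4/9)
line JH meets MU at B = (0, 1/2)
H = J + t·(B−J) with t = -2, so JH:HB = -2:3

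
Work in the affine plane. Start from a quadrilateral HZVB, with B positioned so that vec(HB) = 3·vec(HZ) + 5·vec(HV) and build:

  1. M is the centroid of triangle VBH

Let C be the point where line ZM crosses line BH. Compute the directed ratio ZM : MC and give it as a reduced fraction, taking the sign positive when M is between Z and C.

Work in coordinates with H = (0, 0), Z = (1, 0), V = (0, 1), B = (3, 5).
1. M is the centroid of triangle VBH ⇒ M = (1, 2)
line ZM meets BH at C = (1, 5/3)
M = Z + t·(C−Z) with t = 6/5, so ZM:MC = 6/5:-1/5

ZM:MC = -6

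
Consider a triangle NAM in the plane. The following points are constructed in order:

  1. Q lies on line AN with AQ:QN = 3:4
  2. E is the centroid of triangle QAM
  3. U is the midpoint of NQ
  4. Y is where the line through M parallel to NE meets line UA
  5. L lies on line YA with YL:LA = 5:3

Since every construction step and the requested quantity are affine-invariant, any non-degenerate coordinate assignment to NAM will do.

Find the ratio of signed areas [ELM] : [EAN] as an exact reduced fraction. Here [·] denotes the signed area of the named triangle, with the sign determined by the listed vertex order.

Set N = (0, 0), A = (1, 0), M = (0, 1); any affine frame gives the same invariant.
1. Q lies on line AN with AQ:QN = 3:4 ⇒ Q = (4/7, 0)
2. E is the centroid of triangle QAM ⇒ E = (11/21, 1/3)
3. U is the midpoint of NQ ⇒ U = (2/7, 0)
4. Y is where the line through M parallel to NE meets line UA ⇒ Y = (-11/7, 0)
5. L lies on line YA with YL:LA = 5:3 ⇒ L = (1/28, 0)
2·[ELM] = -1/2, 2·[EAN] = -1/3
[ELM]:[EAN] = -1/2:-1/3 = 3/2

[ELM]:[EAN] = 3/2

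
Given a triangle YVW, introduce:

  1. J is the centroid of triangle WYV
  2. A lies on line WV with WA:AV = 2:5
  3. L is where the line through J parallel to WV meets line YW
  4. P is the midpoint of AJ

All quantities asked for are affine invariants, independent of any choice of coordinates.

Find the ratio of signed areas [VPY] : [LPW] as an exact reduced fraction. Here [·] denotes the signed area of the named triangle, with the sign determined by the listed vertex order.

[VPY]:[LPW] = 66/13

Assign Y = (0, 0), V = (1, 0), W = (0, 1) — the answer is frame-independent, so this choice is without loss of generality.
1. J is the centroid of triangle WYV ⇒ J = (1/3, 1/3)
2. A lies on line WV with WA:AV = 2:5 ⇒ A = (2/7, 5/7)
3. L is where the line through J parallel to WV meets line YW ⇒ L = (0, 2/3)
4. P is the midpoint of AJ ⇒ P = (13/42, 11/21)
2·[VPY] = 11/21, 2·[LPW] = 13/126
[VPY]:[LPW] = 11/21:13/126 = 66/13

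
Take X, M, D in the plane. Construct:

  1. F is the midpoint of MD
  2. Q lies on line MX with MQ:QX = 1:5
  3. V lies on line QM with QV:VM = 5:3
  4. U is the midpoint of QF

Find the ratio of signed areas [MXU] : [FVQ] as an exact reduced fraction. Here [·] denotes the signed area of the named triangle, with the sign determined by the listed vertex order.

[MXU]:[FVQ] = 24/5

Set X = (0, 0), M = (1, 0), D = (0, 1); any affine frame gives the same invariant.
1. F is the midpoint of MD ⇒ F = (1/2, 1/2)
2. Q lies on line MX with MQ:QX = 1:5 ⇒ Q = (5/6, 0)
3. V lies on line QM with QV:VM = 5:3 ⇒ V = (15/16, 0)
4. U is the midpoint of QF ⇒ U = (2/3, 1/4)
2·[MXU] = -1/4, 2·[FVQ] = -5/96
[MXU]:[FVQ] = -1/4:-5/96 = 24/5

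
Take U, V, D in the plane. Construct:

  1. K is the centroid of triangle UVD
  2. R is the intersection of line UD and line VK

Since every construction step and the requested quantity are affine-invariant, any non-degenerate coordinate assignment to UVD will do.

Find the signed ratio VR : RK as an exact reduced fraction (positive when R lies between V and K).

VR:RK = -3

Choose coordinates U = (0, 0), V = (1, 0), D = (0, 1).
1. K is the centroid of triangle UVD ⇒ K = (1/3, 1/3)
2. R is the intersection of line UD and line VK ⇒ R = (0, 1/2)
R = V + t·(K−V) with t = 3/2, so VR:RK = t:(1−t) = 3/2:-1/2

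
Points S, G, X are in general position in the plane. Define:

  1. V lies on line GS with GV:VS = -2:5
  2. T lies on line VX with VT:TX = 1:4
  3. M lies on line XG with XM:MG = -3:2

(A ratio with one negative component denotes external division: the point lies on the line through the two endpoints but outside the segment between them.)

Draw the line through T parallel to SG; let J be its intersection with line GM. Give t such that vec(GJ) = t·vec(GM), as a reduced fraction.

Choose coordinates S = (0, 0), G = (1, 0), X = (0, 1).
1. V lies on line GS with GV:VS = -2:5 ⇒ V = (5/3, 0)
2. T lies on line VX with VT:TX = 1:4 ⇒ T = (4/3, 1/5)
3. M lies on line XG with XM:MG = -3:2 ⇒ M = (3, -2)
through T parallel to SG: direction (1, 0); meets GM at J = (4/5, 1/5)
J = G + t·(M−G) with t = -1/10

t = -1/10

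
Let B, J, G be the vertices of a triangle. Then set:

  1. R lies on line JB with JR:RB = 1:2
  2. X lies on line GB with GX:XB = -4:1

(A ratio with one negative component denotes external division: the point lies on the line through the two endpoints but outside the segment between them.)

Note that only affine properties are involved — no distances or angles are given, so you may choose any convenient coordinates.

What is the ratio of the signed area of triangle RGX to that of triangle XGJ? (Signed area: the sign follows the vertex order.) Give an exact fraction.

Work in coordinates with B = (0, 0), J = (1, 0), G = (0, 1).
1. R lies on line JB with JR:RB = 1:2 ⇒ R = (2/3, 0)
2. X lies on line GB with GX:XB = -4:1 ⇒ X = (0, -1/3)
2·[RGX] = 8/9, 2·[XGJ] = -4/3
[RGX]:[XGJ] = 8/9:-4/3 = -2/3

[RGX]:[XGJ] = -2/3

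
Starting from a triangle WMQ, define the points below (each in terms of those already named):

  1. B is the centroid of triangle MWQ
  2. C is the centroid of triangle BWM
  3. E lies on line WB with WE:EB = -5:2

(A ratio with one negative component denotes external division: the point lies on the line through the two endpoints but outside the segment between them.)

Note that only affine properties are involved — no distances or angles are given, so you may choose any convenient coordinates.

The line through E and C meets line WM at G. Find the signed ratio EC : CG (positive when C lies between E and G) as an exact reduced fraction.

Choose coordinates W = (0, 0), M = (1, 0), Q = (0, 1).
1. B is the centroid of triangle MWQ ⇒ B = (1/3, 1/3)
2. C is the centroid of triangle BWM ⇒ C = (4/9, 1/9)
3. E lies on line WB with WE:EB = -5:2 ⇒ E = (5/9, 5/9)
line EC meets WM at G = (5/12, 0)
C = E + t·(G−E) with t = 4/5, so EC:CG = 4/5:1/5

EC:CG = 4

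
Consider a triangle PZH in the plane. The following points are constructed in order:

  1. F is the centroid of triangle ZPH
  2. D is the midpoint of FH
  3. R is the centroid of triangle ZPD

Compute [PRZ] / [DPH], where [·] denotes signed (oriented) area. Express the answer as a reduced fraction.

Assign P = (0, 0), Z = (1, 0), H = (0, 1) — the answer is frame-independent, so this choice is without loss of generality.
1. F is the centroid of triangle ZPH ⇒ F = (1/3, 1/3)
2. D is the midpoint of FH ⇒ D = (1/6, 2/3)
3. R is the centroid of triangle ZPD ⇒ R = (7/18, 2/9)
2·[PRZ] = -2/9, 2·[DPH] = -1/6
[PRZ]:[DPH] = -2/9:-1/6 = 4/3

[PRZ]:[DPH] = 4/3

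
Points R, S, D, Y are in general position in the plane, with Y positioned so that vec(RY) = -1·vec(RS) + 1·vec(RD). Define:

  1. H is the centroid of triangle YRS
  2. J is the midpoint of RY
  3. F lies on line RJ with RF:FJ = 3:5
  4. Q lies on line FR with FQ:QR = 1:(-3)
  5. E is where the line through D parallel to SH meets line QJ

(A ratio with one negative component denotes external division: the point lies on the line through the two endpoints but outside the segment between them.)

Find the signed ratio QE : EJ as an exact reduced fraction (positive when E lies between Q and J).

Assign R = (0, 0), S = (1, 0), D = (0, 1), Y = (-1, 1) — the answer is frame-independent, so this choice is without loss of generality.
1. H is the centroid of triangle YRS ⇒ H = (0, 1/3)
2. J is the midpoint of RY ⇒ J = (-1/2, 1/2)
3. F lies on line RJ with RF:FJ = 3:5 ⇒ F = (-3/16, 3/16)
4. Q lies on line FR with FQ:QR = 1:(-3) ⇒ Q = (-9/32, 9/32)
5. E is where the line through D parallel to SH meets line QJ ⇒ E = (-3/2, 3/2)
E = Q + t·(J−Q) with t = 39/7, so QE:EJ = t:(1−t) = 39/7:-32/7

QE:EJ = -39/32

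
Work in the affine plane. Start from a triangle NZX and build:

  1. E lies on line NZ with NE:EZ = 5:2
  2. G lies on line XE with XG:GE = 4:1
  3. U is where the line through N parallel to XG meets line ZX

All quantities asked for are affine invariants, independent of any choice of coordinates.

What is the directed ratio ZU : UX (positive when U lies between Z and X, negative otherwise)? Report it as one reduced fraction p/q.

Choose coordinates N = (0, 0), Z = (1, 0), X = (0, 1).
1. E lies on line NZ with NE:EZ = 5:2 ⇒ E = (5/7, 0)
2. G lies on line XE with XG:GE = 4:1 ⇒ G = (4/7, 1/5)
3. U is where the line through N parallel to XG meets line ZX ⇒ U = (-5/2, 7/2)
U = Z + t·(X−Z) with t = 7/2, so ZU:UX = t:(1−t) = 7/2:-5/2

ZU:UX = -7/5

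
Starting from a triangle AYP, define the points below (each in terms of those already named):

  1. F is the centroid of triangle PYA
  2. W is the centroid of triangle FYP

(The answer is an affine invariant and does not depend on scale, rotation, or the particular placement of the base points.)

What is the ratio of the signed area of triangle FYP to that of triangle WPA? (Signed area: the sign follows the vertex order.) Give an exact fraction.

[FYP]:[WPA] = 3/4

Work in coordinates with A = (0, 0), Y = (1, 0), P = (0, 1).
1. F is the centroid of triangle PYA ⇒ F = (1/3, 1/3)
2. W is the centroid of triangle FYP ⇒ W = (4/9, 4/9)
2·[FYP] = 1/3, 2·[WPA] = 4/9
[FYP]:[WPA] = 1/3:4/9 = 3/4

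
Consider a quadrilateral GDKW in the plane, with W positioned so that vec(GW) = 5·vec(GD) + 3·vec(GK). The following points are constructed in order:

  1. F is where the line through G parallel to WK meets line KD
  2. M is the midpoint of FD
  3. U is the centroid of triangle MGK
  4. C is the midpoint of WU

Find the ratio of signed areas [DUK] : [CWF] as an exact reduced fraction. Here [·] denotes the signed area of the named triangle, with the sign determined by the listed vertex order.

Work in coordinates with G = (0, 0), D = (1, 0), K = (0, 1), W = (5, 3).
1. F is where the line through G parallel to WK meets line KD ⇒ F = (5/7, 2/7)
2. M is the midpoint of FD ⇒ M = (6/7, 1/7)
3. U is the centroid of triangle MGK ⇒ U = (2/7, 8/21)
4. C is the midpoint of WU ⇒ C = (37/14, 71/42)
2·[DUK] = -1/3, 2·[CWF] = -11/14
[DUK]:[CWF] = -1/3:-11/14 = 14/33

[DUK]:[CWF] = 14/33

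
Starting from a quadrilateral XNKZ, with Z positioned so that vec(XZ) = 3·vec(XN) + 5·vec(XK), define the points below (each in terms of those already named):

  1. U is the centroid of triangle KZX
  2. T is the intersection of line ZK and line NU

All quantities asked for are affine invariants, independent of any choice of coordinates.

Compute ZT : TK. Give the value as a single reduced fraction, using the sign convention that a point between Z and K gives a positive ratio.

ZT:TK = 2

Set X = (0, 0), N = (1, 0), K = (0, 1), Z = (3, 5); any affine frame gives the same invariant.
1. U is the centroid of triangle KZX ⇒ U = (1, 2)
2. T is the intersection of line ZK and line NU ⇒ T = (1, 7/3)
T = Z + t·(K−Z) with t = 2/3, so ZT:TK = t:(1−t) = 2/3:1/3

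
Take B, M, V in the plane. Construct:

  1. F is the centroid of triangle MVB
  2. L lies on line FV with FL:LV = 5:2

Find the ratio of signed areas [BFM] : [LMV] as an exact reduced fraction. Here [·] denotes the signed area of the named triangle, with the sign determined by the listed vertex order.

[BFM]:[LMV] = -7/2

Assign B = (0, 0), M = (1, 0), V = (0, 1) — the answer is frame-independent, so this choice is without loss of generality.
1. F is the centroid of triangle MVB ⇒ F = (1/3, 1/3)
2. L lies on line FV with FL:LV = 5:2 ⇒ L = (2/21, 17/21)
2·[BFM] = -1/3, 2·[LMV] = 2/21
[BFM]:[LMV] = -1/3:2/21 = -7/2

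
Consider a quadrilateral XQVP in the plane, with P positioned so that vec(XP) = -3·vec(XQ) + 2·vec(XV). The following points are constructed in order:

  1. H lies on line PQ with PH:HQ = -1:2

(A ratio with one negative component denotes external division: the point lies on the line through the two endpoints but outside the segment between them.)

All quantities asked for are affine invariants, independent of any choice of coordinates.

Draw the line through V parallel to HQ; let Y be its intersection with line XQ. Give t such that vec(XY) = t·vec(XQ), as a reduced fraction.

Work in coordinates with X = (0, 0), Q = (1, 0), V = (0, 1), P = (-3, 2).
1. H lies on line PQ with PH:HQ = -1:2 ⇒ H = (-7, 4)
through V parallel to HQ: direction (8, -4); meets XQ at Y = (2, 0)
Y = X + t·(Q−X) with t = 2

t = 2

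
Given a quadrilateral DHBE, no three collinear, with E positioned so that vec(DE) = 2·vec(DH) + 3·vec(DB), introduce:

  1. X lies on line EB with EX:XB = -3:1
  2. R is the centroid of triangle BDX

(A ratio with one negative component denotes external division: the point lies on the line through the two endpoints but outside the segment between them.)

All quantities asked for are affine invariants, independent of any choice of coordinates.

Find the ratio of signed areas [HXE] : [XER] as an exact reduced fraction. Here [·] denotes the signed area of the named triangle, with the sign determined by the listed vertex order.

Work in coordinates with D = (0, 0), H = (1, 0), B = (0, 1), E = (2, 3).
1. X lies on line EB with EX:XB = -3:1 ⇒ X = (-1, 0)
2. R is the centroid of triangle BDX ⇒ R = (-1/3, 1/3)
2·[HXE] = -6, 2·[XER] = -1
[HXE]:[XER] = -6:-1 = 6

[HXE]:[XER] = 6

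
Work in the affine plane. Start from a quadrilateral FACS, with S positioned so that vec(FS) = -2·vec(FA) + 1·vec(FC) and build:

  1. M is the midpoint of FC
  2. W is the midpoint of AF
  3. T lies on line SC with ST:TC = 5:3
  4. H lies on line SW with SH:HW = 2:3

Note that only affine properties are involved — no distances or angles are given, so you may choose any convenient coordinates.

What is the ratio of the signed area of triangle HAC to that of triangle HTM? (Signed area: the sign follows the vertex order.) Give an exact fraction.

[HAC]:[HTM] = -56/17

Work in coordinates with F = (0, 0), A = (1, 0), C = (0, 1), S = (-2, 1).
1. M is the midpoint of FC ⇒ M = (0, 1/2)
2. W is the midpoint of AF ⇒ W = (1/2, 0)
3. T lies on line SC with ST:TC = 5:3 ⇒ T = (-3/4, 1)
4. H lies on line SW with SH:HW = 2:3 ⇒ H = (-1, 3/5)
2·[HAC] = 7/5, 2·[HTM] = -17/40
[HAC]:[HTM] = 7/5:-17/40 = -56/17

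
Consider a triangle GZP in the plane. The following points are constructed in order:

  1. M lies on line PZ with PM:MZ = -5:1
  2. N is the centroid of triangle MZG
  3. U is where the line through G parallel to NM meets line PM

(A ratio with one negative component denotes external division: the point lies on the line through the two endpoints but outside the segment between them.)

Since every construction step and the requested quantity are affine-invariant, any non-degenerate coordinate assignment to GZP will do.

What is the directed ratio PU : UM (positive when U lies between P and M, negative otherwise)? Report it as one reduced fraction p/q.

PU:UM = -6

Choose coordinates G = (0, 0), Z = (1, 0), P = (0, 1).
1. M lies on line PZ with PM:MZ = -5:1 ⇒ M = (5/4, -1/4)
2. N is the centroid of triangle MZG ⇒ N = (3/4, -1/12)
3. U is where the line through G parallel to NM meets line PM ⇒ U = (3/2, -1/2)
U = P + t·(M−P) with t = 6/5, so PU:UM = t:(1−t) = 6/5:-1/5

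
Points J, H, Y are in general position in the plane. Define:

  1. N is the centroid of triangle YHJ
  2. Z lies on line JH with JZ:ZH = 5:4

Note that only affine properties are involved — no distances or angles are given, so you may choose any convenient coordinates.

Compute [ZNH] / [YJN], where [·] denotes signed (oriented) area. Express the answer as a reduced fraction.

Choose coordinates J = (0, 0), H = (1, 0), Y = (0, 1).
1. N is the centroid of triangle YHJ ⇒ N = (1/3, 1/3)
2. Z lies on line JH with JZ:ZH = 5:4 ⇒ Z = (5/9, 0)
2·[ZNH] = -4/27, 2·[YJN] = 1/3
[ZNH]:[YJN] = -4/27:1/3 = -4/9

[ZNH]:[YJN] = -4/9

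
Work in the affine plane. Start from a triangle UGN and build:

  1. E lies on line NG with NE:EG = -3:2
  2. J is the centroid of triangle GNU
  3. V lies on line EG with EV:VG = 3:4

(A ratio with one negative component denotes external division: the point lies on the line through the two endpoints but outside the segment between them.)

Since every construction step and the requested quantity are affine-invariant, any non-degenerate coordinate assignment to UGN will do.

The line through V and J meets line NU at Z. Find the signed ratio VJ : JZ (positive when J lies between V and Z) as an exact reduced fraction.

Assign U = (0, 0), G = (1, 0), N = (0, 1) — the answer is frame-independent, so this choice is without loss of generality.
1. E lies on line NG with NE:EG = -3:2 ⇒ E = (3, -2)
2. J is the centroid of triangle GNU ⇒ J = (1/3, 1/3)
3. V lies on line EG with EV:VG = 3:4 ⇒ V = (15/7, -8/7)
line VJ meets NU at Z = (0, 23/38)
J = V + t·(Z−V) with t = 38/45, so VJ:JZ = 38/45:7/45

VJ:JZ = 38/7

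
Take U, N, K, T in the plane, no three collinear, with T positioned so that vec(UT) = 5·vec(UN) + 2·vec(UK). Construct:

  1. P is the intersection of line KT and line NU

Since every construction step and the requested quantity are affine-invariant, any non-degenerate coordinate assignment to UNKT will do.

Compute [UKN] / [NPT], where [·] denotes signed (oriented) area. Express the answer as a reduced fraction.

[UKN]:[NPT] = 1/12

Set U = (0, 0), N = (1, 0), K = (0, 1), T = (5, 2); any affine frame gives the same invariant.
1. P is the intersection of line KT and line NU ⇒ P = (-5, 0)
2·[UKN] = -1, 2·[NPT] = -12
[UKN]:[NPT] = -1:-12 = 1/12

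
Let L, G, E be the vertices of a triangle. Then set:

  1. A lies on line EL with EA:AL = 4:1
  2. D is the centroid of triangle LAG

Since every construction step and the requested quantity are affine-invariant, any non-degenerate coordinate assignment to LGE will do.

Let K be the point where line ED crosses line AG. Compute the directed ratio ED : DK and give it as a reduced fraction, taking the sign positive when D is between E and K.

ED:DK = -13

Work in coordinates with L = (0, 0), G = (1, 0), E = (0, 1).
1. A lies on line EL with EA:AL = 4:1 ⇒ A = (0, 1/5)
2. D is the centroid of triangle LAG ⇒ D = (1/3, 1/15)
line ED meets AG at K = (4/13, 9/65)
D = E + t·(K−E) with t = 13/12, so ED:DK = 13/12:-1/12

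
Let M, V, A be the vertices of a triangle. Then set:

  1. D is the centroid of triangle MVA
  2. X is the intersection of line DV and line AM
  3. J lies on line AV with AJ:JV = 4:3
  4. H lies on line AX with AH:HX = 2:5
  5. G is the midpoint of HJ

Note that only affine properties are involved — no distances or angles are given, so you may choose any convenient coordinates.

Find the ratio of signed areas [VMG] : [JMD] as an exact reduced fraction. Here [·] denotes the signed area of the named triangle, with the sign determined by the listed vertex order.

Set M = (0, 0), V = (1, 0), A = (0, 1); any affine frame gives the same invariant.
1. D is the centroid of triangle MVA ⇒ D = (1/3, 1/3)
2. X is the intersection of line DV and line AM ⇒ X = (0, 1/2)
3. J lies on line AV with AJ:JV = 4:3 ⇒ J = (4/7, 3/7)
4. H lies on line AX with AH:HX = 2:5 ⇒ H = (0, 6/7)
5. G is the midpoint of HJ ⇒ G = (2/7, 9/14)
2·[VMG] = -9/14, 2·[JMD] = -1/21
[VMG]:[JMD] = -9/14:-1/21 = 27/2

[VMG]:[JMD] = 27/2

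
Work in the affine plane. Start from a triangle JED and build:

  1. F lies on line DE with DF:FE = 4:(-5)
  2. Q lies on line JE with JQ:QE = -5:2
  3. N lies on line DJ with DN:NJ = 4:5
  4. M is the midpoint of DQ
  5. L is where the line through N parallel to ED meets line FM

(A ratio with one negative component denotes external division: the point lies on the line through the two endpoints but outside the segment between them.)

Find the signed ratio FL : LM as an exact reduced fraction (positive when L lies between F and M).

Work in coordinates with J = (0, 0), E = (1, 0), D = (0, 1).
1. F lies on line DE with DF:FE = 4:(-5) ⇒ F = (-4, 5)
2. Q lies on line JE with JQ:QE = -5:2 ⇒ Q = (5/3, 0)
3. N lies on line DJ with DN:NJ = 4:5 ⇒ N = (0, 5/9)
4. M is the midpoint of DQ ⇒ M = (5/6, 1/2)
5. L is where the line through N parallel to ED meets line FM ⇒ L = (-94/9, 11)
L = F + t·(M−F) with t = -4/3, so FL:LM = t:(1−t) = -4/3:7/3

FL:LM = -4/7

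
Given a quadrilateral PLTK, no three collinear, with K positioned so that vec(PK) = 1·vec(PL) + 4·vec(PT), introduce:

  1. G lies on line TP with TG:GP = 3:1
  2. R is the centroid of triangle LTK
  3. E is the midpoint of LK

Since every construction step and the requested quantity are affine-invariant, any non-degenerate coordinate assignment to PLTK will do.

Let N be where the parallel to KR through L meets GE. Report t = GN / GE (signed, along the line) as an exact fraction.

t = 29/21

Choose coordinates P = (0, 0), L = (1, 0), T = (0, 1), K = (1, 4).
1. G lies on line TP with TG:GP = 3:1 ⇒ G = (0, 1/4)
2. R is the centroid of triangle LTK ⇒ R = (2/3, 5/3)
3. E is the midpoint of LK ⇒ E = (1, 2)
through L parallel to KR: direction (-1/3, -7/3); meets GE at N = (29/21, 8/3)
N = G + t·(E−G) with t = 29/21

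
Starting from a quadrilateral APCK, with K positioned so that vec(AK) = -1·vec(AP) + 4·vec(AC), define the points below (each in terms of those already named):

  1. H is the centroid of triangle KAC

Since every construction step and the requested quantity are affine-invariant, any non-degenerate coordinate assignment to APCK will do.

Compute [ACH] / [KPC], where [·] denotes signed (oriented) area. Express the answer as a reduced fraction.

Set A = (0, 0), P = (1, 0), C = (0, 1), K = (-1, 4); any affine frame gives the same invariant.
1. H is the centroid of triangle KAC ⇒ H = (-1/3, 5/3)
2·[ACH] = 1/3, 2·[KPC] = -2
[ACH]:[KPC] = 1/3:-2 = -1/6

[ACH]:[KPC] = -1/6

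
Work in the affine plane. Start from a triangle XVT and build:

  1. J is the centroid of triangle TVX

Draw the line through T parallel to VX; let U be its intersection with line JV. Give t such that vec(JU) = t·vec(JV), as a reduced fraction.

t = -2

Choose coordinates X = (0, 0), V = (1, 0), T = (0, 1).
1. J is the centroid of triangle TVX ⇒ J = (1/3, 1/3)
through T parallel to VX: direction (-1, 0); meets JV at U = (-1, 1)
U = J + t·(V−J) with t = -2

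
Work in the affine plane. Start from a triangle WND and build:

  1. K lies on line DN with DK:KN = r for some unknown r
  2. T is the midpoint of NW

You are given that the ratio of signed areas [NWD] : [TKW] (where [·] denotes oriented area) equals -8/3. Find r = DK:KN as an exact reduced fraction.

r = 1/3

Work in coordinates with W = (0, 0), N = (1, 0), D = (0, 1).
1. With DK:KN = r, write λ = r/(r+1) so K = D + λ·(N−D); K is affine-linear in λ
2. T is the midpoint of NW ⇒ T = (1/2, 0)
Every point depending on K is an affine combination of K and λ-independent points, so each such coordinate is linear in λ; the λ² term in each signed area is a multiple of (N−D)×(N−D) = 0, so 2·[NWD] and 2·[TKW] are each linear in λ. Evaluating at λ=0 and λ=1:
  2·[NWD] = -1,   2·[TKW] = -1/2·λ + 1/2
So [NWD]:[TKW] = (-1) / (-1/2·λ + 1/2). Setting this equal to -8/3:
  -1 = -8/3·(-1/2·λ + 1/2)  ⇒  λ = 1/4
Then r = λ/(1−λ) = (1/4)/(3/4) = 1/3. Check: with r = 1/3, K = (1/4, 3/4) and [NWD]:[TKW] = -8/3 as required.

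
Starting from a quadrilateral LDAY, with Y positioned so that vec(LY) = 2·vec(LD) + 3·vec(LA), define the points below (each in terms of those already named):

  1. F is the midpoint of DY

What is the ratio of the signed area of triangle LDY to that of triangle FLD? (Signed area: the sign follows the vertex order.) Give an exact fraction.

[LDY]:[FLD] = 2

Assign L = (0, 0), D = (1, 0), A = (0, 1), Y = (2, 3) — the answer is frame-independent, so this choice is without loss of generality.
1. F is the midpoint of DY ⇒ F = (3/2, 3/2)
2·[LDY] = 3, 2·[FLD] = 3/2
[LDY]:[FLD] = 3:3/2 = 2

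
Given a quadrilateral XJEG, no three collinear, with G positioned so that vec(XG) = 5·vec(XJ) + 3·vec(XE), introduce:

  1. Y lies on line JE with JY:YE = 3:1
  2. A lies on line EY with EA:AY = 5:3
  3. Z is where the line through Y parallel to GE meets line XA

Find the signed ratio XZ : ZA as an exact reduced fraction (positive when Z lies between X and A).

Set X = (0, 0), J = (1, 0), E = (0, 1), G = (5, 3); any affine frame gives the same invariant.
1. Y lies on line JE with JY:YE = 3:1 ⇒ Y = (1/4, 3/4)
2. A lies on line EY with EA:AY = 5:3 ⇒ A = (5/32, 27/32)
3. Z is where the line through Y parallel to GE meets line XA ⇒ Z = (13/100, 351/500)
Z = X + t·(A−X) with t = 104/125, so XZ:ZA = t:(1−t) = 104/125:21/125

XZ:ZA = 104/21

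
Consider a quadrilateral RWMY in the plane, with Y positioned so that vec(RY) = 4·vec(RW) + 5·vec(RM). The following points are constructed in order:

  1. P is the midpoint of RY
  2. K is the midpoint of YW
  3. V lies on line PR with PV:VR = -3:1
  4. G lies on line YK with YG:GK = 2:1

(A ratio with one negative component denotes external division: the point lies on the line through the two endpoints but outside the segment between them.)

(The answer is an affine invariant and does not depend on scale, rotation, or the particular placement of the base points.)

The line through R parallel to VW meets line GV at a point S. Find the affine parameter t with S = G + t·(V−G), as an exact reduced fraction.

Set R = (0, 0), W = (1, 0), M = (0, 1), Y = (4, 5); any affine frame gives the same invariant.
1. P is the midpoint of RY ⇒ P = (2, 5/2)
2. K is the midpoint of YW ⇒ K = (5/2, 5/2)
3. V lies on line PR with PV:VR = -3:1 ⇒ V = (-1, -5/4)
4. G lies on line YK with YG:GK = 2:1 ⇒ G = (3, 10/3)
through R parallel to VW: direction (2, 5/4); meets GV at S = (1/5, 1/8)
S = G + t·(V−G) with t = 7/10

t = 7/10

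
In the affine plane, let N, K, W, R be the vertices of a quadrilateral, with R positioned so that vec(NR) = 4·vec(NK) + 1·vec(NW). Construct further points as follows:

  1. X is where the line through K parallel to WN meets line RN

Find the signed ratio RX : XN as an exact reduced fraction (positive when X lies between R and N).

Set N = (0, 0), K = (1, 0), W = (0, 1), R = (4, 1); any affine frame gives the same invariant.
1. X is where the line through K parallel to WN meets line RN ⇒ X = (1, 1/4)
X = R + t·(N−R) with t = 3/4, so RX:XN = t:(1−t) = 3/4:1/4

RX:XN = 3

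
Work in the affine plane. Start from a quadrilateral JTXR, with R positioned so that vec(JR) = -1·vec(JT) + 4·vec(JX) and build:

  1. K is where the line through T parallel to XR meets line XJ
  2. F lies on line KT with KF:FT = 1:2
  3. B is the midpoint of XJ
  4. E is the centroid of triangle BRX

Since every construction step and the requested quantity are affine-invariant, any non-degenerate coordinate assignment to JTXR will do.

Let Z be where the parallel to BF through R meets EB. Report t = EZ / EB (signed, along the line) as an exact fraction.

t = -31/17

Set J = (0, 0), T = (1, 0), X = (0, 1), R = (-1, 4); any affine frame gives the same invariant.
1. K is where the line through T parallel to XR meets line XJ ⇒ K = (0, 3)
2. F lies on line KT with KF:FT = 1:2 ⇒ F = (1/3, 2)
3. B is the midpoint of XJ ⇒ B = (0, 1/2)
4. E is the centroid of triangle BRX ⇒ E = (-1/3, 11/6)
through R parallel to BF: direction (1/3, 3/2); meets EB at Z = (-16/17, 145/34)
Z = E + t·(B−E) with t = -31/17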